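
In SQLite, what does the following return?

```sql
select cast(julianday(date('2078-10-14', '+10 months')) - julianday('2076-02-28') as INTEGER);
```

1263

Adding +10 months to 2078-10-14 gives 2079-08-14.
1 day remains in February 2076 after the 28th (29 − 28).
Full months from March 2076 through July 2079 contribute their day counts.
Then 14 days into August 2079.
Total: 1 + 31 + 30 + 31 + 30 + 31 + 31 + 30 + 31 + 30 + 31 + 31 + 28 + 31 + 30 + 31 + 30 + 31 + 31 + 30 + 31 + 30 + 31 + 31 + 28 + 31 + 30 + 31 + 30 + 31 + 31 + 30 + 31 + 30 + 31 + 31 + 28 + 31 + 30 + 31 + 30 + 31 + 14 = 1263.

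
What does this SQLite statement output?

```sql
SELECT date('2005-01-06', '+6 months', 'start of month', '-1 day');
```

Adding +6 months to 2005-01-06 gives 2005-07-06.
`start of month` rewinds 2005-07-06 to 2005-07-01.
Going back 1 day from 2005-07-01 reaches 2005-06-30 (last day of June, 30 days).

2005-06-30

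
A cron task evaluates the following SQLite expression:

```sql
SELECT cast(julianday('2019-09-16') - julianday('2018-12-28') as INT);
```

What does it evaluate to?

3 days remain in December 2018 after the 28th (31 − 28).
Full months from January 2019 through August 2019 contribute their day counts.
Then 16 days into September 2019.
Total: 3 + 31 + 28 + 31 + 30 + 31 + 30 + 31 + 31 + 16 = 262.

262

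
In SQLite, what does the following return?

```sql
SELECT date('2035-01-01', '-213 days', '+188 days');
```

Applying '-213 days' to 2035-01-01: counting 213 days back gives 2034-06-02.
Applying '+188 days' to 2034-06-02: counting 188 days forward gives 2034-12-07.

2034-12-07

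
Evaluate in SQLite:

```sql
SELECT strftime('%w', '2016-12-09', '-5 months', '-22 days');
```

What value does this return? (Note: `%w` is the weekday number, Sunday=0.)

First apply '-5 months', '-22 days': 2016-12-09 → 2016-06-17.
2016-06-17 is a Friday; with Sunday=0 that is 5.

5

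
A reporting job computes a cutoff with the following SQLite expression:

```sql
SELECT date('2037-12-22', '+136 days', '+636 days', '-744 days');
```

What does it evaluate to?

Applying '+136 days' to 2037-12-22: counting 136 days forward gives 2038-05-07.
Applying '+636 days' to 2038-05-07: counting 636 days forward gives 2040-02-02.
Applying '-744 days' to 2040-02-02: counting 744 days back gives 2038-01-19.

2038-01-19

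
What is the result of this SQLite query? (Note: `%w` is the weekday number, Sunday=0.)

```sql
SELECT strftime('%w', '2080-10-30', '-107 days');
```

First apply '-107 days': 2080-10-30 → 2080-07-15.
2080-07-15 is a Monday; with Sunday=0 that is 1.

1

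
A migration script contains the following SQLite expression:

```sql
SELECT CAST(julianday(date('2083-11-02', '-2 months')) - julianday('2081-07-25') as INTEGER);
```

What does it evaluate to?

Adding -2 months to 2083-11-02 gives 2083-09-02.
6 days remain in July 2081 after the 25th (31 − 25).
Full months from August 2081 through August 2083 contribute their day counts.
Then 2 days into September 2083.
Total: 6 + 31 + 30 + 31 + 30 + 31 + 31 + 28 + 31 + 30 + 31 + 30 + 31 + 31 + 30 + 31 + 30 + 31 + 31 + 28 + 31 + 30 + 31 + 30 + 31 + 31 + 2 = 769.

769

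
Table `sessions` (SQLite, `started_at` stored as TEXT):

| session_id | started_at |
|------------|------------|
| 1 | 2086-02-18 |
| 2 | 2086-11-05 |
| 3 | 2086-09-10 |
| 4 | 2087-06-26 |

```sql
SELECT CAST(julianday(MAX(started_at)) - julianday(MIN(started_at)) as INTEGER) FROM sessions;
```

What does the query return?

493

MIN = 2086-02-18, MAX = 2087-06-26.
10 days remain in February 2086 after the 18th (28 − 18).
Full months from March 2086 through May 2087 contribute their day counts.
Then 26 days into June 2087.
Total: 10 + 31 + 30 + 31 + 30 + 31 + 31 + 30 + 31 + 30 + 31 + 31 + 28 + 31 + 30 + 31 + 26 = 493.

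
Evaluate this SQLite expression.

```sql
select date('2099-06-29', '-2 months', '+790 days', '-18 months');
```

Adding -2 months to 2099-06-29 gives 2099-04-29.
Applying '+790 days' to 2099-04-29: counting 790 days forward gives 2101-06-28.
Adding -18 months to 2101-06-28 gives 2099-12-28.

2099-12-28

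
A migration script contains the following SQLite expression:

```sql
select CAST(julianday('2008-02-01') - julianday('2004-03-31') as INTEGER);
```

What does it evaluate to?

0 days remain in March 2004 after the 31st (31 − 31).
Full months from April 2004 through January 2008 contribute their day counts.
Then 1 day into February 2008.
Total: 0 + 30 + 31 + 30 + 31 + 31 + 30 + 31 + 30 + 31 + 31 + 28 + 31 + 30 + 31 + 30 + 31 + 31 + 30 + 31 + 30 + 31 + 31 + 28 + 31 + 30 + 31 + 30 + 31 + 31 + 30 + 31 + 30 + 31 + 31 + 28 + 31 + 30 + 31 + 30 + 31 + 31 + 30 + 31 + 30 + 31 + 31 + 1 = 1402.

1402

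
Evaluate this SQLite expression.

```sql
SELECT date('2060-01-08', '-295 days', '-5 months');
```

2058-10-19

Applying '-295 days' to 2060-01-08: counting 295 days back gives 2059-03-19.
Adding -5 months to 2059-03-19 gives 2058-10-19.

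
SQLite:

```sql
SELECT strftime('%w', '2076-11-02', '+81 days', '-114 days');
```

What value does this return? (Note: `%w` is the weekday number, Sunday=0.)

First apply '+81 days', '-114 days': 2076-11-02 → 2076-09-30.
2076-09-30 is a Wednesday; with Sunday=0 that is 3.

3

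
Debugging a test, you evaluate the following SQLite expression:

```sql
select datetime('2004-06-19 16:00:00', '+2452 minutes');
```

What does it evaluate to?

2452 minutes = 40h 52m; +2452 minutes from 2004-06-19 16:00:00 is 2004-06-21 08:52:00 (crosses midnight).

2004-06-21 08:52:00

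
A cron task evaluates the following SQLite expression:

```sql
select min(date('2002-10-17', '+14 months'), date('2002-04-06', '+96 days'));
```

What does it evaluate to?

2002-07-11

date('2002-10-17', '+14 months') → 2003-12-17.
date('2002-04-06', '+96 days') → 2002-07-11.
Earlier of the two is 2002-07-11.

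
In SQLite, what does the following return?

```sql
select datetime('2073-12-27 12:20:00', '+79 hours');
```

2073-12-30 19:20:00

+79 hours from 2073-12-27 12:20:00 is 2073-12-30 19:20:00 (crosses midnight).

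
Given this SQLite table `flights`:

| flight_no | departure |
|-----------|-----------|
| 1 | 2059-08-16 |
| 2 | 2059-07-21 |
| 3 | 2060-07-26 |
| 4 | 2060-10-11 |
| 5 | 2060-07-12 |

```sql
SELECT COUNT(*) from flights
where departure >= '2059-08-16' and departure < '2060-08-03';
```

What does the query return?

Rows in [2059-08-16, 2060-08-03): 2059-08-16, 2060-07-26, 2060-07-12 → 3 rows.

3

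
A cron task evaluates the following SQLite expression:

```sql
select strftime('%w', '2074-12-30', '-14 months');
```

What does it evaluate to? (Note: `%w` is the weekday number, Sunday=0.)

1

First apply '-14 months': 2074-12-30 → 2073-10-30.
2073-10-30 is a Monday; with Sunday=0 that is 1.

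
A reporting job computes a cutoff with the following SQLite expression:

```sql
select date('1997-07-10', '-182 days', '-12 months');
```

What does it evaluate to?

Applying '-182 days' to 1997-07-10: counting 182 days back gives 1997-01-09.
Adding -12 months to 1997-01-09 gives 1996-01-09.

1996-01-09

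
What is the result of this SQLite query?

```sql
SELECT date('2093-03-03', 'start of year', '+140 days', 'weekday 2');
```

2093-05-26

`start of year` rewinds 2093-03-03 to 2093-01-01.
Applying '+140 days' to 2093-01-01: counting 140 days forward gives 2093-05-21.
`weekday 2` advances to the next Tuesday; 2093-05-21 is a Thursday, so it moves forward to 2093-05-26.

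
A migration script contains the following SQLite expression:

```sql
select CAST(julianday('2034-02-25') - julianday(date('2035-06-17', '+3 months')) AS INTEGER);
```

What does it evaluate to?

Adding +3 months to 2035-06-17 gives 2035-09-17.
3 days remain in February 2034 after the 25th (28 − 25).
Full months from March 2034 through August 2035 contribute their day counts.
Then 17 days into September 2035.
Total: 3 + 31 + 30 + 31 + 30 + 31 + 31 + 30 + 31 + 30 + 31 + 31 + 28 + 31 + 30 + 31 + 30 + 31 + 31 + 17 = 569.
The subtraction is earlier − later, so the result is −569 → -569.

-569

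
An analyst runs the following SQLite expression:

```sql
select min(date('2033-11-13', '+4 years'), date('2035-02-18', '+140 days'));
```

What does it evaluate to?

2035-07-08

date('2033-11-13', '+4 years') → 2037-11-13.
date('2035-02-18', '+140 days') → 2035-07-08.
Earlier of the two is 2035-07-08.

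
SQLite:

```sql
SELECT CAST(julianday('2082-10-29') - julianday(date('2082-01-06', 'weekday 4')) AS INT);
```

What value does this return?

294

`weekday 4` advances to the next Thursday; 2082-01-06 is a Tuesday, so it moves forward to 2082-01-08.
23 days remain in January 2082 after the 8th (31 − 8).
Full months from February 2082 through September 2082 contribute their day counts.
Then 29 days into October 2082.
Total: 23 + 28 + 31 + 30 + 31 + 30 + 31 + 31 + 30 + 29 = 294.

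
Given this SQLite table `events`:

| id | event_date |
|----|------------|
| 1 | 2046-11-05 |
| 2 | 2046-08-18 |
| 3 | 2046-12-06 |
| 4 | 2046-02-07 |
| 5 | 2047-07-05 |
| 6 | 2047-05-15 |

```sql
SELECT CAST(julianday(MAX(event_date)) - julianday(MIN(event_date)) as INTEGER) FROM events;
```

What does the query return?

513

MIN = 2046-02-07, MAX = 2047-07-05.
21 days remain in February 2046 after the 7th (28 − 7).
Full months from March 2046 through June 2047 contribute their day counts.
Then 5 days into July 2047.
Total: 21 + 31 + 30 + 31 + 30 + 31 + 31 + 30 + 31 + 30 + 31 + 31 + 28 + 31 + 30 + 31 + 30 + 5 = 513.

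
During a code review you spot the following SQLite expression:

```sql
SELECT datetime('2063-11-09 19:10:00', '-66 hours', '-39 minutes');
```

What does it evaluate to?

2063-11-07 00:31:00

-66 hours from 2063-11-09 19:10:00 is 2063-11-07 01:10:00 (crosses midnight).
-39 minutes from 2063-11-07 01:10:00 is 2063-11-07 00:31:00.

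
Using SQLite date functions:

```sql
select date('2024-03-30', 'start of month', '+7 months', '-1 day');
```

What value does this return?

2024-09-30

`start of month` rewinds 2024-03-30 to 2024-03-01.
Adding +7 months to 2024-03-01 gives 2024-10-01.
Going back 1 day from 2024-10-01 reaches 2024-09-30 (last day of September, 30 days).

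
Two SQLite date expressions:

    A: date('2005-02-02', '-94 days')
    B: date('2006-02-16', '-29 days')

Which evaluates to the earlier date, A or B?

A

A = 2004-10-31.
B = 2006-01-18.
A is earlier.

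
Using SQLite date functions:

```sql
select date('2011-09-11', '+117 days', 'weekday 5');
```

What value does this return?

2012-01-06

Applying '+117 days' to 2011-09-11: counting 117 days forward gives 2012-01-06.
`weekday 5` advances to the next Friday; 2012-01-06 is already a Friday, so it stays at 2012-01-06.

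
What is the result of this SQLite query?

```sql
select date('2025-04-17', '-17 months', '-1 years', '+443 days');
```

2024-02-03

Adding -17 months to 2025-04-17 gives 2023-11-17.
Adding -1 year to 2023-11-17 gives 2022-11-17.
Applying '+443 days' to 2022-11-17: counting 443 days forward gives 2024-02-03.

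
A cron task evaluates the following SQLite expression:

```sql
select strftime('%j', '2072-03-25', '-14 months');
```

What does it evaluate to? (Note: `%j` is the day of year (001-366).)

025

First apply '-14 months': 2072-03-25 → 2071-01-25.
Day-of-year for 2071-01-25: days since 2071-01-01 inclusive = 25, zero-padded to 025.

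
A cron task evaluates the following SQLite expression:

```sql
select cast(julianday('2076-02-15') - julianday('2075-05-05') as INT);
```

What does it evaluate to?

286

26 days remain in May 2075 after the 5th (31 − 5).
Full months from June 2075 through January 2076 contribute their day counts.
Then 15 days into February 2076.
Total: 26 + 30 + 31 + 31 + 30 + 31 + 30 + 31 + 31 + 15 = 286.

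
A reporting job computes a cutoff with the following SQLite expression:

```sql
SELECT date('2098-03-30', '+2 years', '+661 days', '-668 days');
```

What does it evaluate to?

2100-03-23

Adding +2 years to 2098-03-30 gives 2100-03-30.
Applying '+661 days' to 2100-03-30: counting 661 days forward gives 2102-01-20.
Applying '-668 days' to 2102-01-20: counting 668 days back gives 2100-03-23.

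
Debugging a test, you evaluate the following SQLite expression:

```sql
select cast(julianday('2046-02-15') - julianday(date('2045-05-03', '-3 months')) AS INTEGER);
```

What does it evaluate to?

377

Adding -3 months to 2045-05-03 gives 2045-02-03.
25 days remain in February 2045 after the 3rd (28 − 3).
Full months from March 2045 through January 2046 contribute their day counts.
Then 15 days into February 2046.
Total: 25 + 31 + 30 + 31 + 30 + 31 + 31 + 30 + 31 + 30 + 31 + 31 + 15 = 377.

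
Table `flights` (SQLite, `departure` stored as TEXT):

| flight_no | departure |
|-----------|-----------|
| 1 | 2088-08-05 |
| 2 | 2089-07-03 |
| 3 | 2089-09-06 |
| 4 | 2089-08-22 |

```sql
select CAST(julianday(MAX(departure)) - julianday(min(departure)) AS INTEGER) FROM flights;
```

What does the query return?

397

MIN = 2088-08-05, MAX = 2089-09-06.
26 days remain in August 2088 after the 5th (31 − 5).
Full months from September 2088 through August 2089 contribute their day counts.
Then 6 days into September 2089.
Total: 26 + 30 + 31 + 30 + 31 + 31 + 28 + 31 + 30 + 31 + 30 + 31 + 31 + 6 = 397.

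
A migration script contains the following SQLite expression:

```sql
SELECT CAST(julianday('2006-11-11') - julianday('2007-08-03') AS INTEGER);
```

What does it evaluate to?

19 days remain in November 2006 after the 11th (30 − 11).
Full months from December 2006 through July 2007 contribute their day counts.
Then 3 days into August 2007.
Total: 19 + 31 + 31 + 28 + 31 + 30 + 31 + 30 + 31 + 3 = 265.
The subtraction is earlier − later, so the result is −265 → -265.

-265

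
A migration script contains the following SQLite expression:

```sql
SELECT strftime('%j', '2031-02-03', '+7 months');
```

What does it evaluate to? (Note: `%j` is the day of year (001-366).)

246

First apply '+7 months': 2031-02-03 → 2031-09-03.
Day-of-year for 2031-09-03: days since 2031-01-01 inclusive = 246, zero-padded to 246.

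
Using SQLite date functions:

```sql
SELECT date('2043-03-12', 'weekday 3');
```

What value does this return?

2043-03-18

`weekday 3` advances to the next Wednesday; 2043-03-12 is a Thursday, so it moves forward to 2043-03-18.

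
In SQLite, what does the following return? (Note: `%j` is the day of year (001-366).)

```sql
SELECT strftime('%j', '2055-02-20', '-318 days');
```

098

First apply '-318 days': 2055-02-20 → 2054-04-08.
Day-of-year for 2054-04-08: days since 2054-01-01 inclusive = 98, zero-padded to 098.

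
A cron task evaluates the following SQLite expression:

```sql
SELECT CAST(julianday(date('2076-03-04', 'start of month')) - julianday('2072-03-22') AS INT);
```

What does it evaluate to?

`start of month` rewinds 2076-03-04 to 2076-03-01.
9 days remain in March 2072 after the 22nd (31 − 22).
Full months from April 2072 through February 2076 contribute their day counts.
Then 1 day into March 2076.
Total: 9 + 30 + 31 + 30 + 31 + 31 + 30 + 31 + 30 + 31 + 31 + 28 + 31 + 30 + 31 + 30 + 31 + 31 + 30 + 31 + 30 + 31 + 31 + 28 + 31 + 30 + 31 + 30 + 31 + 31 + 30 + 31 + 30 + 31 + 31 + 28 + 31 + 30 + 31 + 30 + 31 + 31 + 30 + 31 + 30 + 31 + 31 + 29 + 1 = 1440.

1440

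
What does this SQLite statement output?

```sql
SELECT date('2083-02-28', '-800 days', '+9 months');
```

Applying '-800 days' to 2083-02-28: counting 800 days back gives 2080-12-20.
Adding +9 months to 2080-12-20 gives 2081-09-20.

2081-09-20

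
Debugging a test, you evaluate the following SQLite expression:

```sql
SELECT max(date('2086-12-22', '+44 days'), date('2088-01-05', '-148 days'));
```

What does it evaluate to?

2087-08-10

date('2086-12-22', '+44 days') → 2087-02-04.
date('2088-01-05', '-148 days') → 2087-08-10.
Later of the two is 2087-08-10.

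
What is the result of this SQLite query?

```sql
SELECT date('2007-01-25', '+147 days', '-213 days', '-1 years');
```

2005-11-20

Applying '+147 days' to 2007-01-25: counting 147 days forward gives 2007-06-21.
Applying '-213 days' to 2007-06-21: counting 213 days back gives 2006-11-20.
Adding -1 year to 2006-11-20 gives 2005-11-20.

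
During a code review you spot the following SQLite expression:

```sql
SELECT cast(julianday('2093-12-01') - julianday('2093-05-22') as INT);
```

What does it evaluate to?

9 days remain in May 2093 after the 22nd (31 − 22).
Full months from June 2093 through November 2093 contribute their day counts.
Then 1 day into December 2093.
Total: 9 + 30 + 31 + 31 + 30 + 31 + 30 + 1 = 193.

193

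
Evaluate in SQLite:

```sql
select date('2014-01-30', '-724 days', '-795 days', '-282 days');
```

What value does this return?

2009-02-24

Applying '-724 days' to 2014-01-30: counting 724 days back gives 2012-02-06.
Applying '-795 days' to 2012-02-06: counting 795 days back gives 2009-12-03.
Applying '-282 days' to 2009-12-03: counting 282 days back gives 2009-02-24.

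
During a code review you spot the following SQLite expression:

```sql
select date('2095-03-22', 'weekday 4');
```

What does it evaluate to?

`weekday 4` advances to the next Thursday; 2095-03-22 is a Tuesday, so it moves forward to 2095-03-24.

2095-03-24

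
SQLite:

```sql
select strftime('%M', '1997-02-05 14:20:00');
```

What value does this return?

20

`%M` extracts the 2-digit minute: 20.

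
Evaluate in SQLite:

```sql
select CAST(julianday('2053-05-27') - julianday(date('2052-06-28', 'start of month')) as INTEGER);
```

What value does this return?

`start of month` rewinds 2052-06-28 to 2052-06-01.
29 days remain in June 2052 after the 1st (30 − 1).
Full months from July 2052 through April 2053 contribute their day counts.
Then 27 days into May 2053.
Total: 29 + 31 + 31 + 30 + 31 + 30 + 31 + 31 + 28 + 31 + 30 + 27 = 360.

360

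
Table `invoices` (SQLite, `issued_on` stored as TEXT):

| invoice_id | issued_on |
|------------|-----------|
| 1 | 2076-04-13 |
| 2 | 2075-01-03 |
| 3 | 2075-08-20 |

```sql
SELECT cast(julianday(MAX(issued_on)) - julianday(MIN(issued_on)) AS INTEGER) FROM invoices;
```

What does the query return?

466

MIN = 2075-01-03, MAX = 2076-04-13.
28 days remain in January 2075 after the 3rd (31 − 3).
Full months from February 2075 through March 2076 contribute their day counts.
Then 13 days into April 2076.
Total: 28 + 28 + 31 + 30 + 31 + 30 + 31 + 31 + 30 + 31 + 30 + 31 + 31 + 29 + 31 + 13 = 466.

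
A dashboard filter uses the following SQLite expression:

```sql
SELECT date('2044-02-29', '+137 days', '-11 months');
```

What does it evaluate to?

2043-08-15

Applying '+137 days' to 2044-02-29: counting 137 days forward gives 2044-07-15.
Adding -11 months to 2044-07-15 gives 2043-08-15.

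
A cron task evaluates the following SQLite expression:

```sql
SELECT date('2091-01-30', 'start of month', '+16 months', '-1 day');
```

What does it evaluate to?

2092-04-30

`start of month` rewinds 2091-01-30 to 2091-01-01.
Adding +16 months to 2091-01-01 gives 2092-05-01.
Going back 1 day from 2092-05-01 reaches 2092-04-30 (last day of April, 30 days).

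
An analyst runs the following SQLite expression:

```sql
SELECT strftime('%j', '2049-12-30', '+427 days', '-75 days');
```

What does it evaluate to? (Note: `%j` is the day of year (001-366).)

351

First apply '+427 days', '-75 days': 2049-12-30 → 2050-12-17.
Day-of-year for 2050-12-17: days since 2050-01-01 inclusive = 351, zero-padded to 351.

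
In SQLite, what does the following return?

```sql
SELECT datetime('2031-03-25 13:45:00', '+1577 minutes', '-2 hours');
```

1577 minutes = 26h 17m; +1577 minutes from 2031-03-25 13:45:00 is 2031-03-26 16:02:00 (crosses midnight).
-2 hours from 2031-03-26 16:02:00 is 2031-03-26 14:02:00.

2031-03-26 14:02:00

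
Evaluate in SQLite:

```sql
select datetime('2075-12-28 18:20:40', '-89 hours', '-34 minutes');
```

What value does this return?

-89 hours from 2075-12-28 18:20:40 is 2075-12-25 01:20:40 (crosses midnight).
-34 minutes from 2075-12-25 01:20:40 is 2075-12-25 00:46:40.

2075-12-25 00:46:40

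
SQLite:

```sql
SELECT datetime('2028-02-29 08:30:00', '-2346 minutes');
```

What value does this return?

2028-02-27 17:24:00

2346 minutes = 39h 6m; -2346 minutes from 2028-02-29 08:30:00 is 2028-02-27 17:24:00 (crosses midnight).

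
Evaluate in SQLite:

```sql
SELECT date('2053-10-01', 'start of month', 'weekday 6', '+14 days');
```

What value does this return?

`start of month` rewinds 2053-10-01 to 2053-10-01.
`weekday 6` advances to the next Saturday; 2053-10-01 is a Wednesday, so it moves forward to 2053-10-04.
Advancing 14 more days within October lands on 2053-10-18.

2053-10-18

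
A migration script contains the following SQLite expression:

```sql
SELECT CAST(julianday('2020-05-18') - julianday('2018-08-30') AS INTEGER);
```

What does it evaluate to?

1 day remains in August 2018 after the 30th (31 − 30).
Full months from September 2018 through April 2020 contribute their day counts.
Then 18 days into May 2020.
Total: 1 + 30 + 31 + 30 + 31 + 31 + 28 + 31 + 30 + 31 + 30 + 31 + 31 + 30 + 31 + 30 + 31 + 31 + 29 + 31 + 30 + 18 = 627.

627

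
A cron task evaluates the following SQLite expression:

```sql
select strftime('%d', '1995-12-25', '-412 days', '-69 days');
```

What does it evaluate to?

First apply '-412 days', '-69 days': 1995-12-25 → 1994-08-31.
`%d` extracts the 2-digit day of month: 31.

31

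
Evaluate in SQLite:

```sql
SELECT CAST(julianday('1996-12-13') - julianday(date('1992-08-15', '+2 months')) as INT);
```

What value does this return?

Adding +2 months to 1992-08-15 gives 1992-10-15.
16 days remain in October 1992 after the 15th (31 − 15).
Full months from November 1992 through November 1996 contribute their day counts.
Then 13 days into December 1996.
Total: 16 + 30 + 31 + 31 + 28 + 31 + 30 + 31 + 30 + 31 + 31 + 30 + 31 + 30 + 31 + 31 + 28 + 31 + 30 + 31 + 30 + 31 + 31 + 30 + 31 + 30 + 31 + 31 + 28 + 31 + 30 + 31 + 30 + 31 + 31 + 30 + 31 + 30 + 31 + 31 + 29 + 31 + 30 + 31 + 30 + 31 + 31 + 30 + 31 + 30 + 13 = 1520.

1520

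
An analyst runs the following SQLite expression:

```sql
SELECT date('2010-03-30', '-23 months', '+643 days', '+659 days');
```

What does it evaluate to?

Adding -23 months to 2010-03-30 gives 2008-04-30.
Applying '+643 days' to 2008-04-30: counting 643 days forward gives 2010-02-02.
Applying '+659 days' to 2010-02-02: counting 659 days forward gives 2011-11-23.

2011-11-23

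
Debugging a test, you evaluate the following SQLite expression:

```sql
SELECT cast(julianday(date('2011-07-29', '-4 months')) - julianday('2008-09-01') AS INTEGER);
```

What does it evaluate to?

939

Adding -4 months to 2011-07-29 gives 2011-03-29.
29 days remain in September 2008 after the 1st (30 − 1).
Full months from October 2008 through February 2011 contribute their day counts.
Then 29 days into March 2011.
Total: 29 + 31 + 30 + 31 + 31 + 28 + 31 + 30 + 31 + 30 + 31 + 31 + 30 + 31 + 30 + 31 + 31 + 28 + 31 + 30 + 31 + 30 + 31 + 31 + 30 + 31 + 30 + 31 + 31 + 28 + 29 = 939.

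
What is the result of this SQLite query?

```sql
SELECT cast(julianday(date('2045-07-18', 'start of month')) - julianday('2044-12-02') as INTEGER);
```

211

`start of month` rewinds 2045-07-18 to 2045-07-01.
29 days remain in December 2044 after the 2nd (31 − 2).
Full months from January 2045 through June 2045 contribute their day counts.
Then 1 day into July 2045.
Total: 29 + 31 + 28 + 31 + 30 + 31 + 30 + 1 = 211.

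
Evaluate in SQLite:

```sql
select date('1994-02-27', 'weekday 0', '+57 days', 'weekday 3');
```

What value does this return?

`weekday 0` advances to the next Sunday; 1994-02-27 is already a Sunday, so it stays at 1994-02-27.
Applying '+57 days' to 1994-02-27: counting 57 days forward gives 1994-04-25.
`weekday 3` advances to the next Wednesday; 1994-04-25 is a Monday, so it moves forward to 1994-04-27.

1994-04-27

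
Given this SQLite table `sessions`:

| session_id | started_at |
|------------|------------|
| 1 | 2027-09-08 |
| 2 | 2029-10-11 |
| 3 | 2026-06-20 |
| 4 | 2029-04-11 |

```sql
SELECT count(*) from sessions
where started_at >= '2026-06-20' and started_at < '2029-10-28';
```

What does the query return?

4

Rows in [2026-06-20, 2029-10-28): 2027-09-08, 2029-10-11, 2026-06-20, 2029-04-11 → 4 rows.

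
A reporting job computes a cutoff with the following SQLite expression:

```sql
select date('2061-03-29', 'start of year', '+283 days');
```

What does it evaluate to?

`start of year` rewinds 2061-03-29 to 2061-01-01.
Applying '+283 days' to 2061-01-01: counting 283 days forward gives 2061-10-11.

2061-10-11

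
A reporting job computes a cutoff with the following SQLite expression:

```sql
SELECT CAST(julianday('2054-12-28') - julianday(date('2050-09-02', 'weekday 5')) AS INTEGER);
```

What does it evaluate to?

1578

`weekday 5` advances to the next Friday; 2050-09-02 is already a Friday, so it stays at 2050-09-02.
28 days remain in September 2050 after the 2nd (30 − 2).
Full months from October 2050 through November 2054 contribute their day counts.
Then 28 days into December 2054.
Total: 28 + 31 + 30 + 31 + 31 + 28 + 31 + 30 + 31 + 30 + 31 + 31 + 30 + 31 + 30 + 31 + 31 + 29 + 31 + 30 + 31 + 30 + 31 + 31 + 30 + 31 + 30 + 31 + 31 + 28 + 31 + 30 + 31 + 30 + 31 + 31 + 30 + 31 + 30 + 31 + 31 + 28 + 31 + 30 + 31 + 30 + 31 + 31 + 30 + 31 + 30 + 28 = 1578.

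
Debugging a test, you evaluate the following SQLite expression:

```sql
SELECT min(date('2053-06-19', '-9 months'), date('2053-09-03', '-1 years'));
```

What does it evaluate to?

2052-09-03

date('2053-06-19', '-9 months') → 2052-09-19.
date('2053-09-03', '-1 years') → 2052-09-03.
Earlier of the two is 2052-09-03.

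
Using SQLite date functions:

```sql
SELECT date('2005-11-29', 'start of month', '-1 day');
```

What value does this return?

`start of month` rewinds 2005-11-29 to 2005-11-01.
Going back 1 day from 2005-11-01 reaches 2005-10-31 (last day of October, 31 days).

2005-10-31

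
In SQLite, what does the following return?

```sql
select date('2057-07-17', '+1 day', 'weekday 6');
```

2057-07-21

Advancing 1 more day within July lands on 2057-07-18.
`weekday 6` advances to the next Saturday; 2057-07-18 is a Wednesday, so it moves forward to 2057-07-21.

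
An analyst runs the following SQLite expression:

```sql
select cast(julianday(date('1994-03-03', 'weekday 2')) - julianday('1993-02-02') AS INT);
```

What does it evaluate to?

`weekday 2` advances to the next Tuesday; 1994-03-03 is a Thursday, so it moves forward to 1994-03-08.
26 days remain in February 1993 after the 2nd (28 − 2).
Full months from March 1993 through February 1994 contribute their day counts.
Then 8 days into March 1994.
Total: 26 + 31 + 30 + 31 + 30 + 31 + 31 + 30 + 31 + 30 + 31 + 31 + 28 + 8 = 399.

399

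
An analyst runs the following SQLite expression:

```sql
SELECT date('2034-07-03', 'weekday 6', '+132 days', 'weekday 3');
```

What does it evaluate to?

2034-11-22

`weekday 6` advances to the next Saturday; 2034-07-03 is a Monday, so it moves forward to 2034-07-08.
Applying '+132 days' to 2034-07-08: counting 132 days forward gives 2034-11-17.
`weekday 3` advances to the next Wednesday; 2034-11-17 is a Friday, so it moves forward to 2034-11-22.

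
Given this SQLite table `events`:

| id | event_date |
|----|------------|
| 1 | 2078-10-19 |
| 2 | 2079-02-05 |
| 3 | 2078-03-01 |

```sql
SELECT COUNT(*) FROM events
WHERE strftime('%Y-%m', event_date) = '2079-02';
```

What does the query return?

Rows with year-month 2079-02: 2079-02-05 → 1.

1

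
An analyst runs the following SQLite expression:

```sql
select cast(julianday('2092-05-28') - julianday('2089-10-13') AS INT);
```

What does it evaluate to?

958

18 days remain in October 2089 after the 13th (31 − 13).
Full months from November 2089 through April 2092 contribute their day counts.
Then 28 days into May 2092.
Total: 18 + 30 + 31 + 31 + 28 + 31 + 30 + 31 + 30 + 31 + 31 + 30 + 31 + 30 + 31 + 31 + 28 + 31 + 30 + 31 + 30 + 31 + 31 + 30 + 31 + 30 + 31 + 31 + 29 + 31 + 30 + 28 = 958.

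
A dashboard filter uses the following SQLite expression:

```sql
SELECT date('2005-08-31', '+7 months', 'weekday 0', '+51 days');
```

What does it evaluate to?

Adding +7 months to 2005-08-31 gives 2006-03-31.
`weekday 0` advances to the next Sunday; 2006-03-31 is a Friday, so it moves forward to 2006-04-02.
Applying '+51 days' to 2006-04-02: counting 51 days forward gives 2006-05-23.

2006-05-23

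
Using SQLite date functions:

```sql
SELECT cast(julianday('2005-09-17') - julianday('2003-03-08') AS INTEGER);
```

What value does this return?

23 days remain in March 2003 after the 8th (31 − 8).
Full months from April 2003 through August 2005 contribute their day counts.
Then 17 days into September 2005.
Total: 23 + 30 + 31 + 30 + 31 + 31 + 30 + 31 + 30 + 31 + 31 + 29 + 31 + 30 + 31 + 30 + 31 + 31 + 30 + 31 + 30 + 31 + 31 + 28 + 31 + 30 + 31 + 30 + 31 + 31 + 17 = 924.

924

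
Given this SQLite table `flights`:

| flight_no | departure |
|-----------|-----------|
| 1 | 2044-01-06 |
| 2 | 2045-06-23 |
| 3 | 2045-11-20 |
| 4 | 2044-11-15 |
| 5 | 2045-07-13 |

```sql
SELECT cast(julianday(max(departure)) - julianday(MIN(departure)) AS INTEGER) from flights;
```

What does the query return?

MIN = 2044-01-06, MAX = 2045-11-20.
25 days remain in January 2044 after the 6th (31 − 6).
Full months from February 2044 through October 2045 contribute their day counts.
Then 20 days into November 2045.
Total: 25 + 29 + 31 + 30 + 31 + 30 + 31 + 31 + 30 + 31 + 30 + 31 + 31 + 28 + 31 + 30 + 31 + 30 + 31 + 31 + 30 + 31 + 20 = 684.

684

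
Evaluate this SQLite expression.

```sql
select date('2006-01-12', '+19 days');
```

Advancing 19 more days within January lands on 2006-01-31.

2006-01-31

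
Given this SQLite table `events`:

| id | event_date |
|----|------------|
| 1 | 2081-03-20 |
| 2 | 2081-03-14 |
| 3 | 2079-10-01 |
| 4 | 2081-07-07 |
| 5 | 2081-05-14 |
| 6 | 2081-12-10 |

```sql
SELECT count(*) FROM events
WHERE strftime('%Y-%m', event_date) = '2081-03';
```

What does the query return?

2

Rows with year-month 2081-03: 2081-03-20, 2081-03-14 → 2.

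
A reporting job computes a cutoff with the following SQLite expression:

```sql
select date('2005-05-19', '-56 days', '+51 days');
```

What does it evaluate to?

2005-05-14

Applying '-56 days' to 2005-05-19: counting 56 days back gives 2005-03-24.
Applying '+51 days' to 2005-03-24: counting 51 days forward gives 2005-05-14.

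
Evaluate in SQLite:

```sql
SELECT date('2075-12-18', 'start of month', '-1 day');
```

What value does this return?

2075-11-30

`start of month` rewinds 2075-12-18 to 2075-12-01.
Going back 1 day from 2075-12-01 reaches 2075-11-30 (last day of November, 30 days).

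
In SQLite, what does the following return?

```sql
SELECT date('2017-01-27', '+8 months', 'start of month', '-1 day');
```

Adding +8 months to 2017-01-27 gives 2017-09-27.
`start of month` rewinds 2017-09-27 to 2017-09-01.
Going back 1 day from 2017-09-01 reaches 2017-08-31 (last day of August, 31 days).

2017-08-31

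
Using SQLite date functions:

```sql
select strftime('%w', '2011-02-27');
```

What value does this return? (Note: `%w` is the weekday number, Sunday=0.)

2011-02-27 is a Sunday; with Sunday=0 that is 0.

0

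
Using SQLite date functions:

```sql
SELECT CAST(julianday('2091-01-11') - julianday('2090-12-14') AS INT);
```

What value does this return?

28

17 days remain in December 2090 after the 14th (31 − 14).
Then 11 days into January 2091.
Total: 17 + 11 = 28.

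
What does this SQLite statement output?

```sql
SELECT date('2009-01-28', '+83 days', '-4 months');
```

2008-12-21

Applying '+83 days' to 2009-01-28: counting 83 days forward gives 2009-04-21.
Adding -4 months to 2009-04-21 gives 2008-12-21.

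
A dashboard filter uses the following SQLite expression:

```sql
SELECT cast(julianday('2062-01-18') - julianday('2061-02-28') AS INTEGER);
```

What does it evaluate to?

0 days remain in February 2061 after the 28th (28 − 28).
Full months from March 2061 through December 2061 contribute their day counts.
Then 18 days into January 2062.
Total: 0 + 31 + 30 + 31 + 30 + 31 + 31 + 30 + 31 + 30 + 31 + 18 = 324.

324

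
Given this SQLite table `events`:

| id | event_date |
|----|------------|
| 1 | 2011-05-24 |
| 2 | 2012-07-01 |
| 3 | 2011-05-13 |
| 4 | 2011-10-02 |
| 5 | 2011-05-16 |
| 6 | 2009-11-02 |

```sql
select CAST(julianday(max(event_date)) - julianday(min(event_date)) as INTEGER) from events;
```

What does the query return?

972

MIN = 2009-11-02, MAX = 2012-07-01.
28 days remain in November 2009 after the 2nd (30 − 2).
Full months from December 2009 through June 2012 contribute their day counts.
Then 1 day into July 2012.
Total: 28 + 31 + 31 + 28 + 31 + 30 + 31 + 30 + 31 + 31 + 30 + 31 + 30 + 31 + 31 + 28 + 31 + 30 + 31 + 30 + 31 + 31 + 30 + 31 + 30 + 31 + 31 + 29 + 31 + 30 + 31 + 30 + 1 = 972.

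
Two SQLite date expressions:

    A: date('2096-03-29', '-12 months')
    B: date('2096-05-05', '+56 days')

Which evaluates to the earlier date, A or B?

A

A = 2095-03-29.
B = 2096-06-30.
A is earlier.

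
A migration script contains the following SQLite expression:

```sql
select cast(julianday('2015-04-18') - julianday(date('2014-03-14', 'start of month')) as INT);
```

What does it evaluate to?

`start of month` rewinds 2014-03-14 to 2014-03-01.
30 days remain in March 2014 after the 1st (31 − 1).
Full months from April 2014 through March 2015 contribute their day counts.
Then 18 days into April 2015.
Total: 30 + 30 + 31 + 30 + 31 + 31 + 30 + 31 + 30 + 31 + 31 + 28 + 31 + 18 = 413.

413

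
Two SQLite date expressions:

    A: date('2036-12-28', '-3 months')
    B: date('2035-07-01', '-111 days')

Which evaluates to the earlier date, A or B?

B

A = 2036-09-28.
B = 2035-03-12.
B is earlier.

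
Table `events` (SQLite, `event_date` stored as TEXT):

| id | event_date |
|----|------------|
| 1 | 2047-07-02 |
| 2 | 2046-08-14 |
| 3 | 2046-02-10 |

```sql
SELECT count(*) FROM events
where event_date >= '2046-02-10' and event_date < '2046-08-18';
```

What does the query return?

2

Rows in [2046-02-10, 2046-08-18): 2046-08-14, 2046-02-10 → 2 rows.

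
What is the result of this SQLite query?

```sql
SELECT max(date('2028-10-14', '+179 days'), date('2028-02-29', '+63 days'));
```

date('2028-10-14', '+179 days') → 2029-04-11.
date('2028-02-29', '+63 days') → 2028-05-02.
Later of the two is 2029-04-11.

2029-04-11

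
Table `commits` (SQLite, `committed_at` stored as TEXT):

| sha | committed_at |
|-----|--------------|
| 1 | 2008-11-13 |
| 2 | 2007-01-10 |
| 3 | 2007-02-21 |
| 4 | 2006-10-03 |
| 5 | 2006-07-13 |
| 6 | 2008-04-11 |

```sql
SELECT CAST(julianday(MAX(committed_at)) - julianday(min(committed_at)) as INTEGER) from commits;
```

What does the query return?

MIN = 2006-07-13, MAX = 2008-11-13.
18 days remain in July 2006 after the 13th (31 − 13).
Full months from August 2006 through October 2008 contribute their day counts.
Then 13 days into November 2008.
Total: 18 + 31 + 30 + 31 + 30 + 31 + 31 + 28 + 31 + 30 + 31 + 30 + 31 + 31 + 30 + 31 + 30 + 31 + 31 + 29 + 31 + 30 + 31 + 30 + 31 + 31 + 30 + 31 + 13 = 854.

854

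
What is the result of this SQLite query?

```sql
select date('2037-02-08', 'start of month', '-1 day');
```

2037-01-31

`start of month` rewinds 2037-02-08 to 2037-02-01.
Going back 1 day from 2037-02-01 reaches 2037-01-31 (last day of January, 31 days).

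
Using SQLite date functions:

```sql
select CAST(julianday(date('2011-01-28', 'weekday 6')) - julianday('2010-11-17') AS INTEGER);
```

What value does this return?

73

`weekday 6` advances to the next Saturday; 2011-01-28 is a Friday, so it moves forward to 2011-01-29.
13 days remain in November 2010 after the 17th (30 − 17).
December 2010: 31 days.
Then 29 days into January 2011.
Total: 13 + 31 + 29 = 73.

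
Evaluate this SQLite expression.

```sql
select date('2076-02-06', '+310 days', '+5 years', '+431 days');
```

2083-02-16

Applying '+310 days' to 2076-02-06: counting 310 days forward gives 2076-12-12.
Adding +5 years to 2076-12-12 gives 2081-12-12.
Applying '+431 days' to 2081-12-12: counting 431 days forward gives 2083-02-16.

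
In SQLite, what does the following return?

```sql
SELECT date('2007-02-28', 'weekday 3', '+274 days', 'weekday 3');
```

2007-12-05

`weekday 3` advances to the next Wednesday; 2007-02-28 is already a Wednesday, so it stays at 2007-02-28.
Applying '+274 days' to 2007-02-28: counting 274 days forward gives 2007-11-29.
`weekday 3` advances to the next Wednesday; 2007-11-29 is a Thursday, so it moves forward to 2007-12-05.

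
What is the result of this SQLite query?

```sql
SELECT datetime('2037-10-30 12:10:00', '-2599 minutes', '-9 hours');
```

2599 minutes = 43h 19m; -2599 minutes from 2037-10-30 12:10:00 is 2037-10-28 16:51:00 (crosses midnight).
-9 hours from 2037-10-28 16:51:00 is 2037-10-28 07:51:00.

2037-10-28 07:51:00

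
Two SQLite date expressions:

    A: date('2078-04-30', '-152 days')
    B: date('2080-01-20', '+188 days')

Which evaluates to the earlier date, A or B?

A

A = 2077-11-29.
B = 2080-07-26.
A is earlier.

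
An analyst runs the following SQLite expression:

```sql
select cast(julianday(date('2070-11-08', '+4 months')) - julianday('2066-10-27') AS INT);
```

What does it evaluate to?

1593

Adding +4 months to 2070-11-08 gives 2071-03-08.
4 days remain in October 2066 after the 27th (31 − 27).
Full months from November 2066 through February 2071 contribute their day counts.
Then 8 days into March 2071.
Total: 4 + 30 + 31 + 31 + 28 + 31 + 30 + 31 + 30 + 31 + 31 + 30 + 31 + 30 + 31 + 31 + 29 + 31 + 30 + 31 + 30 + 31 + 31 + 30 + 31 + 30 + 31 + 31 + 28 + 31 + 30 + 31 + 30 + 31 + 31 + 30 + 31 + 30 + 31 + 31 + 28 + 31 + 30 + 31 + 30 + 31 + 31 + 30 + 31 + 30 + 31 + 31 + 28 + 8 = 1593.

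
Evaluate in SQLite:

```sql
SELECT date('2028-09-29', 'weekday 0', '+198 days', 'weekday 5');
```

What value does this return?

2029-04-20

`weekday 0` advances to the next Sunday; 2028-09-29 is a Friday, so it moves forward to 2028-10-01.
Applying '+198 days' to 2028-10-01: counting 198 days forward gives 2029-04-17.
`weekday 5` advances to the next Friday; 2029-04-17 is a Tuesday, so it moves forward to 2029-04-20.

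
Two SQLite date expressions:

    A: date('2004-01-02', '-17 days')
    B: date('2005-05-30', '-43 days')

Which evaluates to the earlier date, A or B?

A = 2003-12-16.
B = 2005-04-17.
A is earlier.

A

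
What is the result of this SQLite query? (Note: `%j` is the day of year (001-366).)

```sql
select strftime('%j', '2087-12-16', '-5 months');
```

First apply '-5 months': 2087-12-16 → 2087-07-16.
Day-of-year for 2087-07-16: days since 2087-01-01 inclusive = 197, zero-padded to 197.

197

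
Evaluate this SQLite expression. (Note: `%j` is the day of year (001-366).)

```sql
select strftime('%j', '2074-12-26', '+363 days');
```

358

First apply '+363 days': 2074-12-26 → 2075-12-24.
Day-of-year for 2075-12-24: days since 2075-01-01 inclusive = 358, zero-padded to 358.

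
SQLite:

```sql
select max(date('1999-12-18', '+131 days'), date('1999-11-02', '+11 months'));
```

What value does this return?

2000-10-02

date('1999-12-18', '+131 days') → 2000-04-27.
date('1999-11-02', '+11 months') → 2000-10-02.
Later of the two is 2000-10-02.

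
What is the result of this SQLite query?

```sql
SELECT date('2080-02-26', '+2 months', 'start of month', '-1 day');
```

Adding +2 months to 2080-02-26 gives 2080-04-26.
`start of month` rewinds 2080-04-26 to 2080-04-01.
Going back 1 day from 2080-04-01 reaches 2080-03-31 (last day of March, 31 days).

2080-03-31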